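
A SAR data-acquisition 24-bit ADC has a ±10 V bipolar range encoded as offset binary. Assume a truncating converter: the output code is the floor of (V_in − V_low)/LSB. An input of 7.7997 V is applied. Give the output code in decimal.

code 14931470

With 16777216 levels over 20 V, one step is 1.19 µV.
Input sits at 14931470.582 steps above V_low.
So the output code is 14931470.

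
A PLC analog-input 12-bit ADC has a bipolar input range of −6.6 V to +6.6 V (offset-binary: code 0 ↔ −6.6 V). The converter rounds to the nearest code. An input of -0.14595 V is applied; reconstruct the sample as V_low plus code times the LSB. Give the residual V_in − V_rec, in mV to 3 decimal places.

-0.930 mV

LSB = 13.2/2^12 = 3.223 mV.
Scaled input = 2002.7113 LSBs, so code = 2003.
Reconstructed: -0.14501953 V.
Error = -0.14595 − (−0.14501953) = -0.000930469 V = -0.930 mV.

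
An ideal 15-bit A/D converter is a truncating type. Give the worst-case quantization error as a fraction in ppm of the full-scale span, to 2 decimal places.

Truncating → worst-case error = 1 LSB = V_FS/2^15, so 1e+06/32768 = 30.5176 ppm of full scale.

30.52 ppm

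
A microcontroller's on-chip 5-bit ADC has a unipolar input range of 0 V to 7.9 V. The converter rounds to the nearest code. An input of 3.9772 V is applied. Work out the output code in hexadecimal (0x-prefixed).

LSB = 7.9 V / 32 = 246.875 mV.
(3.9772 − 0) / 0.246875 = 16.110 LSBs.
round(16.110) = 16.
In hexadecimal (0x-prefixed): 0x10.

code 0x10 (decimal 16)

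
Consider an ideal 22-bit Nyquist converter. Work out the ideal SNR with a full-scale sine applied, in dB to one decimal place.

SNR ≈ 6.02·N + 1.76 dB = 6.02·22 + 1.76 = 134.20 dB.

134.2 dB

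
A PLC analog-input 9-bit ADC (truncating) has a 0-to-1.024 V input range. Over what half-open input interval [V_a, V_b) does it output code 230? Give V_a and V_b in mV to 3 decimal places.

LSB = 1.024/2^9 = 2.000 mV.
V_a = V_low + 230·LSB = 0.46 V; V_b = V_low + 231·LSB = 0.462 V.

[460.000 mV, 462.000 mV)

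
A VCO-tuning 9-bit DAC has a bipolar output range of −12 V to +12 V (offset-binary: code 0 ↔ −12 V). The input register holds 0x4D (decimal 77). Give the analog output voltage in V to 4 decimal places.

-8.3906 V

LSB = 24 V / 2^9 = 46.875 mV.
Code 0x4D = 77 decimal.
V_out = (−12) + 77 × 0.046875 V = -8.39062 V.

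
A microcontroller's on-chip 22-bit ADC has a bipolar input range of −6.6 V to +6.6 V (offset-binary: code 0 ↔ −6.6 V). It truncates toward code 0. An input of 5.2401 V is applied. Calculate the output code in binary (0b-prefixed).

LSB = 13.2 V / 4194304 = 3.15 µV.
(V_in − V_low)/LSB = (5.2401 − (−6.6)) / 3.14713e-06 = 3762195.363.
Floor → code 3762195.
In binary (0b-prefixed): 0b1110010110100000010011.

code 0b1110010110100000010011 (decimal 3762195)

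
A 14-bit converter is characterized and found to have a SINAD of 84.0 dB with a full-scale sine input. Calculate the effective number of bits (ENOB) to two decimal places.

13.66 bits

ENOB = (SINAD − 1.76) / 6.02 = (84.0 − 1.76)/6.02 = 13.661.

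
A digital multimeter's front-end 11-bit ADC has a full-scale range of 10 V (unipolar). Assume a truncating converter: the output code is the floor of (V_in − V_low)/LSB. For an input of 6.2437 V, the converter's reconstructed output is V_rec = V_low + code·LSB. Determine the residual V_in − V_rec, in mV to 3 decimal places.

One LSB is 10 V / 2048 = 4.883 mV.
(V_in − V_low)/LSB = (6.2437 − 0)/0.00488281 = 1278.7098 → code 1278 (floor).
Code 1278 maps back to 0 + 1278×0.00488281 V = 6.2402344 V.
Difference: 0.00346562 V → 3.466 mV.

3.466 mV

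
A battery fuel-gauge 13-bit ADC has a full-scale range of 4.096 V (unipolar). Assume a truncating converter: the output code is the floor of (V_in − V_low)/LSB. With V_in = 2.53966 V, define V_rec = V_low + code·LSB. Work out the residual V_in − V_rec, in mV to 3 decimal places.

0.160 mV

Step size: 4.096 V ÷ 2^13 = 0.500 mV.
(V_in − V_low)/LSB = (2.53966 − 0)/0.0005 = 5079.3200 → code 5079 (floor).
Reconstructed: 2.5395 V.
Error = 2.53966 − 2.5395 = 0.00016 V = 0.160 mV.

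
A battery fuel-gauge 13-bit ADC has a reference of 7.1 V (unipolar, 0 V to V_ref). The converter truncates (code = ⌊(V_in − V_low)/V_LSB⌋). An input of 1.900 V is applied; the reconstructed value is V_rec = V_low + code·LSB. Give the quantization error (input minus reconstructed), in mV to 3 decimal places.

One LSB is 7.1 V / 8192 = 0.867 mV.
Scaled input = 2192.2254 LSBs, so code = 2192.
Reconstructed: 1.8998047 V.
Difference: 0.000195313 V → 0.195 mV.

0.195 mV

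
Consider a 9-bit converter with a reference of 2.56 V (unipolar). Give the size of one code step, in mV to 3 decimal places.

Full-scale span = 2.56 V.
LSB = 2.56 / 2^9 = 2.56 / 512 = 0.005 V = 5.000 mV.

5.000 mV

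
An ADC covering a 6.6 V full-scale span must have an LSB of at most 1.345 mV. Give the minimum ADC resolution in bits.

13 bits

Number of steps required ≥ 6.6 V / 1.345 mV = 4907.06.
Need 2^N ≥ 4907.06; 2^12 = 4096, 2^13 = 8192.
Minimum N = 13.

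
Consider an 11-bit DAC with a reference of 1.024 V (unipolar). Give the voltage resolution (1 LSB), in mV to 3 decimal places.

Full-scale span = 1.024 V.
LSB = 1.024 / 2^11 = 1.024 / 2048 = 0.0005 V = 0.500 mV.

0.500 mV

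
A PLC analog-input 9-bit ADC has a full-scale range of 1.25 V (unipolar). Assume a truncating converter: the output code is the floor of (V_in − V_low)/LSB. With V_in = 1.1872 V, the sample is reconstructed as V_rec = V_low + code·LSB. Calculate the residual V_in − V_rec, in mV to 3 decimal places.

One LSB is 1.25 V / 512 = 2.441 mV.
Scaled input = 486.2771 LSBs, so code = 486.
V_rec = 0 + 486·0.00244141 = 1.1865234 V.
Difference: 0.000676562 V → 0.677 mV.

0.677 mV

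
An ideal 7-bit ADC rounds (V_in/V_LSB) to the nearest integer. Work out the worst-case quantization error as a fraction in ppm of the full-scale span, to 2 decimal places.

3906.25 ppm

Rounding → worst-case error = ½ LSB = V_FS/2^8, so 1e+06/256 = 3906.25 ppm of full scale.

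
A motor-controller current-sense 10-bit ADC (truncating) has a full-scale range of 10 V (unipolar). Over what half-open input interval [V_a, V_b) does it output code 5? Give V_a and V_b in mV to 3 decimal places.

LSB = 10/2^10 = 9.766 mV.
V_a = V_low + 5·LSB = 0.0488281 V; V_b = V_low + 6·LSB = 0.0585938 V.

[48.828 mV, 58.594 mV)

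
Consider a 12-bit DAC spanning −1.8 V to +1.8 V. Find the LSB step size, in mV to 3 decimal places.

0.879 mV

Full-scale span = 3.6 V.
LSB = 3.6 / 2^12 = 3.6 / 4096 = 0.000878906 V = 0.879 mV.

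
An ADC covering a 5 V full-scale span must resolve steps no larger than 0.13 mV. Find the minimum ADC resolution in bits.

16 bits

Number of steps required ≥ 5 V / 0.13 mV = 38461.54.
Need 2^N ≥ 38461.54; 2^15 = 32768, 2^16 = 65536.
Minimum N = 16.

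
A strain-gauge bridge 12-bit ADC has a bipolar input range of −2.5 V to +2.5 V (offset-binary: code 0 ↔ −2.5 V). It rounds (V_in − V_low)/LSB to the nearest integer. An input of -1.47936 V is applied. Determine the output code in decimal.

LSB = 5 V / 4096 = 1.221 mV.
(-1.47936 − (−2.5)) / 0.0012207 = 836.108 LSBs.
Round → code 836.

code 836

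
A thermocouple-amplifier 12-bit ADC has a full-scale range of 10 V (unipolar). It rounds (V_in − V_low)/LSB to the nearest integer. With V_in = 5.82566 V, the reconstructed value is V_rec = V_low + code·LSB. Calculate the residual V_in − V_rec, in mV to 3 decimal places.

LSB = 10/2^12 = 2.441 mV.
Scaled input = 2386.1903 LSBs, so code = 2386.
Code 2386 maps back to 0 + 2386×0.00244141 V = 5.8251953 V.
V_in − V_rec = 0.000464687 V = 0.465 mV.

0.465 mV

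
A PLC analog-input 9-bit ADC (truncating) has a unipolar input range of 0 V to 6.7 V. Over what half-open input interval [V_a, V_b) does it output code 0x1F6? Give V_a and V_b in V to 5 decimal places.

[6.56914 V, 6.58223 V)

LSB = 6.7/2^9 = 13.086 mV.
Code 0x1F6 = 502 decimal.
V_a = V_low + 502·LSB = 6.56914 V; V_b = V_low + 503·LSB = 6.58223 V.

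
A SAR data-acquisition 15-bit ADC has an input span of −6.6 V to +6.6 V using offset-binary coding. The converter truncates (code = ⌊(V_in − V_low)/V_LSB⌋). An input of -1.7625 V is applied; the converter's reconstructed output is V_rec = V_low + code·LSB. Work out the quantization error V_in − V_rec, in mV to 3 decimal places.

Step size: 13.2 V ÷ 2^15 = 402.83 µV.
(-1.7625 − (−6.6))/0.000402832 = 12008.7273; ⌊·⌋ gives code 12008.
Reconstructed: -1.762793 V.
Error = -1.7625 − (−1.762793) = 0.000292969 V = 0.293 mV.

0.293 mV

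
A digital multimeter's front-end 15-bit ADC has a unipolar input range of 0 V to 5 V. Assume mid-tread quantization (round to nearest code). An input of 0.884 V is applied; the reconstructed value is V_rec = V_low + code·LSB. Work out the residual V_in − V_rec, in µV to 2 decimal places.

Step size: 5 V ÷ 2^15 = 152.59 µV.
(0.884 − 0)/0.000152588 = 5793.3824; round gives code 5793.
Code 5793 maps back to 0 + 5793×0.000152588 V = 0.88394165 V.
Error = 0.884 − 0.88394165 = 5.83496e-05 V = 58.35 µV.

58.35 µV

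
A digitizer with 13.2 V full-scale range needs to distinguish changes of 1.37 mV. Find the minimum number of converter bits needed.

14 bits

Number of steps required ≥ 13.2 V / 1.37 mV = 9635.04.
Need 2^N ≥ 9635.04; 2^13 = 8192, 2^14 = 16384.
Minimum N = 14.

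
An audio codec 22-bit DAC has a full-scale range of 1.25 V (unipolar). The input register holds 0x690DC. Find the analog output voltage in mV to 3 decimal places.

LSB = 1.25 V / 2^22 = 0.30 µV.
Code 0x690DC = 430300 decimal.
V_out = 0 + 430300 × 2.98023e-07 V = 0.128239 V.
= 128.239 mV.

128.239 mV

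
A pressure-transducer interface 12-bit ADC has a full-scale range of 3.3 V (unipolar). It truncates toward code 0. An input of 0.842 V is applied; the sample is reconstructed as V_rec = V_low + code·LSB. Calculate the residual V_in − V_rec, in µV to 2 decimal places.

Step size: 3.3 V ÷ 2^12 = 0.806 mV.
(0.842 − 0)/0.000805664 = 1045.1006; ⌊·⌋ gives code 1045.
Code 1045 maps back to 0 + 1045×0.000805664 V = 0.84191895 V.
Difference: 8.10547e-05 V → 81.05 µV.

81.05 µV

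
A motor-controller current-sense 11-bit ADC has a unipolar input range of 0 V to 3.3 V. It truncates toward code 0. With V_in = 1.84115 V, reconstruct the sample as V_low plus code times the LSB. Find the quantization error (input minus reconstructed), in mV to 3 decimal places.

Step size: 3.3 V ÷ 2^11 = 1.611 mV.
(V_in − V_low)/LSB = (1.84115 − 0)/0.00161133 = 1142.6288 → code 1142 (floor).
V_rec = 0 + 1142·0.00161133 = 1.8401367 V.
V_in − V_rec = 0.00101328 V = 1.013 mV.

1.013 mV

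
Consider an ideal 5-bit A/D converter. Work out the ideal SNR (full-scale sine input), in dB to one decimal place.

SNR ≈ 6.02·N + 1.76 dB = 6.02·5 + 1.76 = 31.86 dB.

31.9 dB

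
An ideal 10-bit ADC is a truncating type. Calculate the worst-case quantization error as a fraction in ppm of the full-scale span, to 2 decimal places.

976.56 ppm

Truncating → worst-case error = 1 LSB = V_FS/2^10, so 1e+06/1024 = 976.562 ppm of full scale.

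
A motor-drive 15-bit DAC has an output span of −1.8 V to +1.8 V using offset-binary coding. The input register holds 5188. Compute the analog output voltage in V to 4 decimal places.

-1.2300 V

LSB = 3.6 V / 2^15 = 109.86 µV.
V_out = (−1.8) + 5188 × 0.000109863 V = -1.23003 V.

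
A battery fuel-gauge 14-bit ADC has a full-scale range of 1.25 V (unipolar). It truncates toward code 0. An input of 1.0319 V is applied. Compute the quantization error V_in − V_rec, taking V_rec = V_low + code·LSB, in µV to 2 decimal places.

24.39 µV

One LSB is 1.25 V / 16384 = 76.29 µV.
(1.0319 − 0)/7.62939e-05 = 13525.3197; ⌊·⌋ gives code 13525.
Code 13525 maps back to 0 + 13525×7.62939e-05 V = 1.0318756 V.
Error = 1.0319 − 1.0318756 = 2.43896e-05 V = 24.39 µV.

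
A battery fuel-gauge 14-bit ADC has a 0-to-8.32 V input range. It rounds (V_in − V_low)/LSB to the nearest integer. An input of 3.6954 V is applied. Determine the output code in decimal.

code 7277

With 16384 levels over 8.32 V, one step is 0.508 mV.
(V_in − V_low)/LSB = (3.6954 − 0) / 0.000507813 = 7277.095.
round(7277.095) = 7277.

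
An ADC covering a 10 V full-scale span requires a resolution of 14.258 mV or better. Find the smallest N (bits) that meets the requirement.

10 bits

Number of steps required ≥ 10 V / 14.258 mV = 701.36.
Need 2^N ≥ 701.36; 2^9 = 512, 2^10 = 1024.
Minimum N = 10.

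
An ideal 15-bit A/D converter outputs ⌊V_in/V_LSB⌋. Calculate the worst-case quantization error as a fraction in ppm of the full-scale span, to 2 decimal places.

30.52 ppm

Truncating → worst-case error = 1 LSB = V_FS/2^15, so 1e+06/32768 = 30.5176 ppm of full scale.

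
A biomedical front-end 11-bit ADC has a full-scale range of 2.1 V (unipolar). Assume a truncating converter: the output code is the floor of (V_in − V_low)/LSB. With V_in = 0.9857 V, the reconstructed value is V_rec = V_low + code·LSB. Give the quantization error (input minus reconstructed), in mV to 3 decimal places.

0.300 mV

Step size: 2.1 V ÷ 2^11 = 1.025 mV.
Scaled input = 961.2922 LSBs, so code = 961.
V_rec = 0 + 961·0.00102539 = 0.98540039 V.
Difference: 0.000299609 V → 0.300 mV.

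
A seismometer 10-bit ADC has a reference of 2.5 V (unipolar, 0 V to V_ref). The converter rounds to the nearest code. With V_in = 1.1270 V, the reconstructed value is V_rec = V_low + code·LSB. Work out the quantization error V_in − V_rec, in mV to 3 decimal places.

LSB = 2.5/2^10 = 2.441 mV.
(V_in − V_low)/LSB = (1.1270 − 0)/0.00244141 = 461.6192 → code 462 (round).
V_rec = 0 + 462·0.00244141 = 1.1279297 V.
Difference: -0.000929687 V → -0.930 mV.

-0.930 mV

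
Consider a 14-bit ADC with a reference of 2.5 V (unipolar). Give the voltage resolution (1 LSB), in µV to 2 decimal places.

152.59 µV

Full-scale span = 2.5 V.
LSB = 2.5 / 2^14 = 2.5 / 16384 = 0.000152588 V = 152.59 µV.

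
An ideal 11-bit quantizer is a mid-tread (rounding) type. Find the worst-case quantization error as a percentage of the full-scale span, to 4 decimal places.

0.0244 %

Rounding → worst-case error = ½ LSB = V_FS/2^12, so 100/4096 = 0.0244141 % of full scale.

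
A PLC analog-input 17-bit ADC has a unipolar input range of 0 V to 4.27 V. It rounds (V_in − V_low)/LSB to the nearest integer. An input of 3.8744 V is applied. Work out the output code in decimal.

Full-scale span = 4.27 V; LSB = 4.27/2^17 = 32.58 µV.
Input sits at 118928.655 steps above V_low.
So the output code is 118929.

code 118929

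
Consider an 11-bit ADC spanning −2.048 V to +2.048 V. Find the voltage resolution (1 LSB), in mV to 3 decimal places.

2.000 mV

Full-scale span = 4.096 V.
LSB = 4.096 / 2^11 = 4.096 / 2048 = 0.002 V = 2.000 mV.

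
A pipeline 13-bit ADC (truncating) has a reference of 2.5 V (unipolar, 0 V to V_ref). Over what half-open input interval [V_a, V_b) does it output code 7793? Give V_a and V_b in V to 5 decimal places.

LSB = 2.5/2^13 = 305.18 µV.
V_a = V_low + 7793·LSB = 2.37823 V; V_b = V_low + 7794·LSB = 2.37854 V.

[2.37823 V, 2.37854 V)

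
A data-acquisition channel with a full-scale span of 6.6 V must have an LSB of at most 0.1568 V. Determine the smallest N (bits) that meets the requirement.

Number of steps required ≥ 6.6 V / 0.1568 V = 42.09.
Need 2^N ≥ 42.09; 2^5 = 32, 2^6 = 64.
Minimum N = 6.

6 bits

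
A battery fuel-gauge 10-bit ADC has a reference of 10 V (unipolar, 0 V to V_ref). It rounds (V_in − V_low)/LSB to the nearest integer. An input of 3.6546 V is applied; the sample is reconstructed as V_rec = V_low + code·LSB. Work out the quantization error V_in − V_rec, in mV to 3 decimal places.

One LSB is 10 V / 1024 = 9.766 mV.
Scaled input = 374.2310 LSBs, so code = 374.
Reconstructed: 3.6523438 V.
Difference: 0.00225625 V → 2.256 mV.

2.256 mV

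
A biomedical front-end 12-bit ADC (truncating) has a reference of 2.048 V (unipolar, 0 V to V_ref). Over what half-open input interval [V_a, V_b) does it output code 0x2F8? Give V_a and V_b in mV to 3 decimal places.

[380.000 mV, 380.500 mV)

LSB = 2.048/2^12 = 0.500 mV.
Code 0x2F8 = 760 decimal.
V_a = V_low + 760·LSB = 0.38 V; V_b = V_low + 761·LSB = 0.3805 V.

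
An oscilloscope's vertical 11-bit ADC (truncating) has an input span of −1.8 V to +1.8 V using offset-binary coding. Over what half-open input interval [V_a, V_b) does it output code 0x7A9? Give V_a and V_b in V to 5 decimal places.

LSB = 3.6/2^11 = 1.758 mV.
Code 0x7A9 = 1961 decimal.
V_a = V_low + 1961·LSB = 1.64707 V; V_b = V_low + 1962·LSB = 1.64883 V.

[1.64707 V, 1.64883 V)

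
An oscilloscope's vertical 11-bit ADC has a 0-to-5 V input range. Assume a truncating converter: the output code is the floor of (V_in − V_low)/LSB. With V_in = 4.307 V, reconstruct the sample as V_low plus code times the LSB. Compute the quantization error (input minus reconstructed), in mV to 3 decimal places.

0.359 mV

One LSB is 5 V / 2048 = 2.441 mV.
Scaled input = 1764.1472 LSBs, so code = 1764.
V_rec = 0 + 1764·0.00244141 = 4.3066406 V.
Error = 4.307 − 4.3066406 = 0.000359375 V = 0.359 mV.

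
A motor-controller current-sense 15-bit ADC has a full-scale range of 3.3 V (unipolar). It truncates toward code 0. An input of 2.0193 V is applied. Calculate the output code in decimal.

code 20051

With 32768 levels over 3.3 V, one step is 100.71 µV.
(2.0193 − 0) / 0.000100708 = 20051.037 LSBs.
⌊·⌋(20051.037) = 20051.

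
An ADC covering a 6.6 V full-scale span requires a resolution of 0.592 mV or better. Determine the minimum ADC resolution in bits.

Number of steps required ≥ 6.6 V / 0.592 mV = 11148.65.
Need 2^N ≥ 11148.65; 2^13 = 8192, 2^14 = 16384.
Minimum N = 14.

14 bits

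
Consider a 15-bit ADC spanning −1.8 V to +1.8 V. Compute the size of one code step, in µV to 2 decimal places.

109.86 µV

Full-scale span = 3.6 V.
LSB = 3.6 / 2^15 = 3.6 / 32768 = 0.000109863 V = 109.86 µV.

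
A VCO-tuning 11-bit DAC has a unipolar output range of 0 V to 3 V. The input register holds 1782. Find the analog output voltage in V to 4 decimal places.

LSB = 3 V / 2^11 = 1.465 mV.
V_out = 0 + 1782 × 0.00146484 V = 2.61035 V.

2.6104 V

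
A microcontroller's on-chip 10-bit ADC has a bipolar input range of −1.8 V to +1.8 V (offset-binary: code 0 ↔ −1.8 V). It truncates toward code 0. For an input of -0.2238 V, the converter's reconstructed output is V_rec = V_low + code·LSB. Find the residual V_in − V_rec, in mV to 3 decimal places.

1.200 mV

LSB = 3.6/2^10 = 3.516 mV.
Scaled input = 448.3413 LSBs, so code = 448.
Code 448 maps back to (−1.8) + 448×0.00351563 V = -0.225 V.
Error = -0.2238 − (−0.225) = 0.0012 V = 1.200 mV.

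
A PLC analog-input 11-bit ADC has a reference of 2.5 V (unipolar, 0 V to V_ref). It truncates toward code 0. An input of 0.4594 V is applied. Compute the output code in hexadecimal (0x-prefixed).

code 0x178 (decimal 376)

Full-scale span = 2.5 V; LSB = 2.5/2^11 = 1.221 mV.
(V_in − V_low)/LSB = (0.4594 − 0) / 0.0012207 = 376.340.
⌊·⌋(376.340) = 376.
In hexadecimal (0x-prefixed): 0x178.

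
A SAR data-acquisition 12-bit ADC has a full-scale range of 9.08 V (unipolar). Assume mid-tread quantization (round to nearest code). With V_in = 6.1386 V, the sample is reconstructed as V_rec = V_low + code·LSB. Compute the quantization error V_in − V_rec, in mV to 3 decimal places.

Step size: 9.08 V ÷ 2^12 = 2.217 mV.
(6.1386 − 0)/0.0022168 = 2769.1306; round gives code 2769.
V_rec = 0 + 2769·0.0022168 = 6.1383105 V.
Difference: 0.000289453 V → 0.289 mV.

0.289 mV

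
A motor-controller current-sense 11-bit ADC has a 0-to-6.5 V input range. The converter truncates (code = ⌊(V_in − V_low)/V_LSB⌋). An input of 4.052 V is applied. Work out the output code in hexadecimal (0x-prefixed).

code 0x4FC (decimal 1276)

With 2048 levels over 6.5 V, one step is 3.174 mV.
(V_in − V_low)/LSB = (4.052 − 0) / 0.00317383 = 1276.692.
Floor → code 1276.
In hexadecimal (0x-prefixed): 0x4FC.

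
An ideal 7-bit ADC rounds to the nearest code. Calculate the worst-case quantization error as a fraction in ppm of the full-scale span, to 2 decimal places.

3906.25 ppm

Rounding → worst-case error = ½ LSB = V_FS/2^8, so 1e+06/256 = 3906.25 ppm of full scale.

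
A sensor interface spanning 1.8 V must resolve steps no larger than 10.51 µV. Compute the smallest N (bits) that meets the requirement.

Number of steps required ≥ 1.8 V / 10.51 µV = 171265.46.
Need 2^N ≥ 171265.46; 2^17 = 131072, 2^18 = 262144.
Minimum N = 18.

18 bits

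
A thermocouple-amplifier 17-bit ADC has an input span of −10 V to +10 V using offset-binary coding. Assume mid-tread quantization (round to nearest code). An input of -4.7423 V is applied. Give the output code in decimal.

code 34457

With 131072 levels over 20 V, one step is 152.59 µV.
Input sits at 34456.863 steps above V_low.
Round → code 34457.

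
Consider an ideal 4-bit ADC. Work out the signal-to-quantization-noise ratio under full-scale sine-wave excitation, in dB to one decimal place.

SNR ≈ 6.02·N + 1.76 dB = 6.02·4 + 1.76 = 25.84 dB.

25.8 dB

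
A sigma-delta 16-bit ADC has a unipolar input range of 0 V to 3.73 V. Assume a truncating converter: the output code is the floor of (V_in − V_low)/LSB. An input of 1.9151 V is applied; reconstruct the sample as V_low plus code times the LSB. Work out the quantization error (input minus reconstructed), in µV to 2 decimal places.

Step size: 3.73 V ÷ 2^16 = 56.92 µV.
(V_in − V_low)/LSB = (1.9151 − 0)/5.69153e-05 = 33648.2557 → code 33648 (floor).
Reconstructed: 1.9150854 V.
Difference: 1.45508e-05 V → 14.55 µV.

14.55 µV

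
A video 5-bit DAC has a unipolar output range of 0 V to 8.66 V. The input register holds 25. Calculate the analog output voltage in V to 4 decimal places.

LSB = 8.66 V / 2^5 = 270.625 mV.
V_out = 0 + 25 × 0.270625 V = 6.76562 V.

6.7656 V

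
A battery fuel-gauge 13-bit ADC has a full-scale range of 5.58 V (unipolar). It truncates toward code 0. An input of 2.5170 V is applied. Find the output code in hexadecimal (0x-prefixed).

With 8192 levels over 5.58 V, one step is 0.681 mV.
(V_in − V_low)/LSB = (2.5170 − 0) / 0.000681152 = 3695.209.
Floor → code 3695.
In hexadecimal (0x-prefixed): 0xE6F.

code 0xE6F (decimal 3695)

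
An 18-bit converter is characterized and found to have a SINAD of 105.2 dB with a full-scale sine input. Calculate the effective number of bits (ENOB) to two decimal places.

ENOB = (SINAD − 1.76) / 6.02 = (105.2 − 1.76)/6.02 = 17.183.

17.18 bits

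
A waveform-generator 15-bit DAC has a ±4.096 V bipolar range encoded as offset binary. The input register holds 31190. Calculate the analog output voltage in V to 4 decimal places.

LSB = 8.192 V / 2^15 = 250.00 µV.
V_out = (−4.096) + 31190 × 0.00025 V = 3.7015 V.

3.7015 V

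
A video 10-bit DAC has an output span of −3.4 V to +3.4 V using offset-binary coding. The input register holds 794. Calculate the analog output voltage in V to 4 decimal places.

1.8727 V

LSB = 6.8 V / 2^10 = 6.641 mV.
V_out = (−3.4) + 794 × 0.00664062 V = 1.87266 V.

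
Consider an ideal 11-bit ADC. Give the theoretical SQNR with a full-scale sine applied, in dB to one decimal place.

68.0 dB

SNR ≈ 6.02·N + 1.76 dB = 6.02·11 + 1.76 = 67.98 dB.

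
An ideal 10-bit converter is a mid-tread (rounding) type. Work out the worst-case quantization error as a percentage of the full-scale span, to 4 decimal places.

Rounding → worst-case error = ½ LSB = V_FS/2^11, so 100/2048 = 0.0488281 % of full scale.

0.0488 %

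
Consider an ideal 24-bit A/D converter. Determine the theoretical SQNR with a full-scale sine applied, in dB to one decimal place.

146.2 dB

SNR ≈ 6.02·N + 1.76 dB = 6.02·24 + 1.76 = 146.24 dB.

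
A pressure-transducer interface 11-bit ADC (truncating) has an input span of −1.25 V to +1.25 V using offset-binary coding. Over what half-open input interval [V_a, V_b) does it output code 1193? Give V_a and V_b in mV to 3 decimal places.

[206.299 mV, 207.520 mV)

LSB = 2.5/2^11 = 1.221 mV.
V_a = V_low + 1193·LSB = 0.206299 V; V_b = V_low + 1194·LSB = 0.20752 V.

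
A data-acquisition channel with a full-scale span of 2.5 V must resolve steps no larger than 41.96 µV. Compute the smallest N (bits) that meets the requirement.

Number of steps required ≥ 2.5 V / 41.96 µV = 59580.55.
Need 2^N ≥ 59580.55; 2^15 = 32768, 2^16 = 65536.
Minimum N = 16.

16 bits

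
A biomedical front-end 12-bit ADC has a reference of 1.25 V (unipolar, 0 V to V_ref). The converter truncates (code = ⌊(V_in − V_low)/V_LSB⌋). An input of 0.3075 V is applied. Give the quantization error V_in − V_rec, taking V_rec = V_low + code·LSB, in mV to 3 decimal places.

0.188 mV

One LSB is 1.25 V / 4096 = 305.18 µV.
(V_in − V_low)/LSB = (0.3075 − 0)/0.000305176 = 1007.6160 → code 1007 (floor).
Reconstructed: 0.30731201 V.
Difference: 0.000187988 V → 0.188 mV.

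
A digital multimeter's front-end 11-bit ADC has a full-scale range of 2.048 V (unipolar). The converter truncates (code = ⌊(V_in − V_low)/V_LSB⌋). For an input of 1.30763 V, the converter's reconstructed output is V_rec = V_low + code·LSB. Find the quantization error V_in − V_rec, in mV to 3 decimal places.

0.630 mV

Step size: 2.048 V ÷ 2^11 = 1.000 mV.
(V_in − V_low)/LSB = (1.30763 − 0)/0.001 = 1307.6300 → code 1307 (floor).
Code 1307 maps back to 0 + 1307×0.001 V = 1.307 V.
Error = 1.30763 − 1.307 = 0.00063 V = 0.630 mV.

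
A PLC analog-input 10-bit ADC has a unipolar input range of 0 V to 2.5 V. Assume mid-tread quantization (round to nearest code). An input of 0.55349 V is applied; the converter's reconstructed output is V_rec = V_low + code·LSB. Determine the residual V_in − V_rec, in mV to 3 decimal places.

-0.709 mV

LSB = 2.5/2^10 = 2.441 mV.
Scaled input = 226.7095 LSBs, so code = 227.
Code 227 maps back to 0 + 227×0.00244141 V = 0.55419922 V.
V_in − V_rec = -0.000709219 V = -0.709 mV.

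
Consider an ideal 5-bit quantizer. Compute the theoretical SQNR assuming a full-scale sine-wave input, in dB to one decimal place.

SNR ≈ 6.02·N + 1.76 dB = 6.02·5 + 1.76 = 31.86 dB.

31.9 dB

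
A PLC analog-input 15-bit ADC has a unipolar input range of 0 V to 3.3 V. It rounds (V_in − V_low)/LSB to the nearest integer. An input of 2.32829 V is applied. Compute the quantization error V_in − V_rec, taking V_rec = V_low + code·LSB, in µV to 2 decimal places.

Step size: 3.3 V ÷ 2^15 = 100.71 µV.
(V_in − V_low)/LSB = (2.32829 − 0)/0.000100708 = 23119.2142 → code 23119 (round).
Reconstructed: 2.3282684 V.
V_in − V_rec = 2.15674e-05 V = 21.57 µV.

21.57 µV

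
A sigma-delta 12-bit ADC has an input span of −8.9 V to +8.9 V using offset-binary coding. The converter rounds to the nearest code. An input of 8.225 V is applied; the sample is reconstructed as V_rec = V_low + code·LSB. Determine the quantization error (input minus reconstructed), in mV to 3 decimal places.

One LSB is 17.8 V / 4096 = 4.346 mV.
Scaled input = 3940.6742 LSBs, so code = 3941.
V_rec = (−8.9) + 3941·0.0043457 = 8.226416 V.
Difference: -0.00141602 V → -1.416 mV.

-1.416 mV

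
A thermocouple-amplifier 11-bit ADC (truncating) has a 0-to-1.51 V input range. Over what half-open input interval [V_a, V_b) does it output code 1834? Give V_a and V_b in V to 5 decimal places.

[1.35222 V, 1.35295 V)

LSB = 1.51/2^11 = 0.737 mV.
V_a = V_low + 1834·LSB = 1.35222 V; V_b = V_low + 1835·LSB = 1.35295 V.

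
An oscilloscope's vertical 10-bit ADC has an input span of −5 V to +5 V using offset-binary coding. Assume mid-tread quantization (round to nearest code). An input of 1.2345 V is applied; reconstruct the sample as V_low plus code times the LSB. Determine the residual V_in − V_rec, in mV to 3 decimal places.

4.031 mV

One LSB is 10 V / 1024 = 9.766 mV.
(1.2345 − (−5))/0.00976562 = 638.4128; round gives code 638.
Code 638 maps back to (−5) + 638×0.00976562 V = 1.2304688 V.
Difference: 0.00403125 V → 4.031 mV.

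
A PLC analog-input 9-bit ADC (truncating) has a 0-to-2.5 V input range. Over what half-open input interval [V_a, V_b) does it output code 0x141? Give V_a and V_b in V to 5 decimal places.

[1.56738 V, 1.57227 V)

LSB = 2.5/2^9 = 4.883 mV.
Code 0x141 = 321 decimal.
V_a = V_low + 321·LSB = 1.56738 V; V_b = V_low + 322·LSB = 1.57227 V.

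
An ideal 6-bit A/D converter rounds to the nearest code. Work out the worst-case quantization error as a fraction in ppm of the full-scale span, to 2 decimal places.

Rounding → worst-case error = ½ LSB = V_FS/2^7, so 1e+06/128 = 7812.5 ppm of full scale.

7812.50 ppm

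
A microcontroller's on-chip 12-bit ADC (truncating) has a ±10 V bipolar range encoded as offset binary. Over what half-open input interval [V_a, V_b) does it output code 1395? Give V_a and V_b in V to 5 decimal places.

[-3.18848 V, -3.18359 V)

LSB = 20/2^12 = 4.883 mV.
V_a = V_low + 1395·LSB = -3.18848 V; V_b = V_low + 1396·LSB = -3.18359 V.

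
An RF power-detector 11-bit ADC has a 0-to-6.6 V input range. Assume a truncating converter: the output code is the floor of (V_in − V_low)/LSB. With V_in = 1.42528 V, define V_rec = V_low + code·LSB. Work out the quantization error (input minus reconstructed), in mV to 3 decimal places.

0.866 mV

One LSB is 6.6 V / 2048 = 3.223 mV.
(V_in − V_low)/LSB = (1.42528 − 0)/0.00322266 = 442.2687 → code 442 (floor).
V_rec = 0 + 442·0.00322266 = 1.4244141 V.
V_in − V_rec = 0.000865937 V = 0.866 mV.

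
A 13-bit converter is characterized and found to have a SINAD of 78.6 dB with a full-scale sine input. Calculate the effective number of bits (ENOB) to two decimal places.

12.76 bits

ENOB = (SINAD − 1.76) / 6.02 = (78.6 − 1.76)/6.02 = 12.764.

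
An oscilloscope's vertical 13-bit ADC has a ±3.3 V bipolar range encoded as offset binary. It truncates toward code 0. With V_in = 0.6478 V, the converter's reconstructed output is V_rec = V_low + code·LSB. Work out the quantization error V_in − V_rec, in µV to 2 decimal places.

46.09 µV

Step size: 6.6 V ÷ 2^13 = 0.806 mV.
(V_in − V_low)/LSB = (0.6478 − (−3.3))/0.000805664 = 4900.0572 → code 4900 (floor).
Code 4900 maps back to (−3.3) + 4900×0.000805664 V = 0.64775391 V.
Error = 0.6478 − 0.64775391 = 4.60937e-05 V = 46.09 µV.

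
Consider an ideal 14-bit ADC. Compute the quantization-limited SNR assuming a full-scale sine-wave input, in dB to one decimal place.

86.0 dB

SNR ≈ 6.02·N + 1.76 dB = 6.02·14 + 1.76 = 86.04 dB.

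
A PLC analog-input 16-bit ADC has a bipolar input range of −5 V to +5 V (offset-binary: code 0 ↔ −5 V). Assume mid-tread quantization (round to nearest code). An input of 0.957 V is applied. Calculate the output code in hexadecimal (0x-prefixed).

Full-scale span = 10 V; LSB = 10/2^16 = 152.59 µV.
(0.957 − (−5)) / 0.000152588 = 39039.795 LSBs.
Round → code 39040.
In hexadecimal (0x-prefixed): 0x9880.

code 0x9880 (decimal 39040)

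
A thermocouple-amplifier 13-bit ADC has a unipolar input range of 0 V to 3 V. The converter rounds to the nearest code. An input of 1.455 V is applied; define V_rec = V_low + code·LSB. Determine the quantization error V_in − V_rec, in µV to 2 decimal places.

One LSB is 3 V / 8192 = 366.21 µV.
(V_in − V_low)/LSB = (1.455 − 0)/0.000366211 = 3973.1200 → code 3973 (round).
V_rec = 0 + 3973·0.000366211 = 1.4549561 V.
Difference: 4.39453e-05 V → 43.95 µV.

43.95 µV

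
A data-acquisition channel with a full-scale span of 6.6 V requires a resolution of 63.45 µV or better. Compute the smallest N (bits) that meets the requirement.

17 bits

Number of steps required ≥ 6.6 V / 63.45 µV = 104018.91.
Need 2^N ≥ 104018.91; 2^16 = 65536, 2^17 = 131072.
Minimum N = 17.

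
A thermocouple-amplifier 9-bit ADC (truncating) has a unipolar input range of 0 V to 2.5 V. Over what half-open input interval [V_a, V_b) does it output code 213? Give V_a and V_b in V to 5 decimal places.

LSB = 2.5/2^9 = 4.883 mV.
V_a = V_low + 213·LSB = 1.04004 V; V_b = V_low + 214·LSB = 1.04492 V.

[1.04004 V, 1.04492 V)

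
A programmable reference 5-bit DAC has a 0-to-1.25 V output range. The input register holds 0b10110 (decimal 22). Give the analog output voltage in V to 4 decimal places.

0.8594 V

LSB = 1.25 V / 2^5 = 39.062 mV.
Code 0b10110 = 22 decimal.
V_out = 0 + 22 × 0.0390625 V = 0.859375 V.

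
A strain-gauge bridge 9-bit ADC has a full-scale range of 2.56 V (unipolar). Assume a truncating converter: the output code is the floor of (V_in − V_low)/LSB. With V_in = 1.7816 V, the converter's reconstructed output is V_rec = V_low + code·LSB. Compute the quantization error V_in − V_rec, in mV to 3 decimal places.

1.600 mV

LSB = 2.56/2^9 = 5.000 mV.
(V_in − V_low)/LSB = (1.7816 − 0)/0.005 = 356.3200 → code 356 (floor).
V_rec = 0 + 356·0.005 = 1.78 V.
Difference: 0.0016 V → 1.600 mV.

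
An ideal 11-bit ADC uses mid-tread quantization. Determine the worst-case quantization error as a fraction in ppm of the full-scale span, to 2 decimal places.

Rounding → worst-case error = ½ LSB = V_FS/2^12, so 1e+06/4096 = 244.141 ppm of full scale.

244.14 ppm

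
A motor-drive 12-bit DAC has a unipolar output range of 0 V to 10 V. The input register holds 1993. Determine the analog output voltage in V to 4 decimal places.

LSB = 10 V / 2^12 = 2.441 mV.
V_out = 0 + 1993 × 0.00244141 V = 4.86572 V.

4.8657 V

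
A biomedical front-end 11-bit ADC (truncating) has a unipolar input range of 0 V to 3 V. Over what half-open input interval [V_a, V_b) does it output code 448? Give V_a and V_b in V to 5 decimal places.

LSB = 3/2^11 = 1.465 mV.
V_a = V_low + 448·LSB = 0.65625 V; V_b = V_low + 449·LSB = 0.657715 V.

[0.65625 V, 0.65771 V)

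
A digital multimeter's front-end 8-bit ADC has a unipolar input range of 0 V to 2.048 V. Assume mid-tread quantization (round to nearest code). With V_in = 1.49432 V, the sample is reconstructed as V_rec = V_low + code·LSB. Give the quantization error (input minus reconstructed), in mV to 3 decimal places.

-1.680 mV

LSB = 2.048/2^8 = 8.000 mV.
(V_in − V_low)/LSB = (1.49432 − 0)/0.008 = 186.7900 → code 187 (round).
V_rec = 0 + 187·0.008 = 1.496 V.
Error = 1.49432 − 1.496 = -0.00168 V = -1.680 mV.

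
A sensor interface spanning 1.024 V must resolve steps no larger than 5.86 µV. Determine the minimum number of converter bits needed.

18 bits

Number of steps required ≥ 1.024 V / 5.86 µV = 174744.03.
Need 2^N ≥ 174744.03; 2^17 = 131072, 2^18 = 262144.
Minimum N = 18.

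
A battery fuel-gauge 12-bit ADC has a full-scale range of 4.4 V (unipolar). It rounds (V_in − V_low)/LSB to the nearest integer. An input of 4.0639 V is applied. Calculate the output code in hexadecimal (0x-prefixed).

code 0xEC7 (decimal 3783)

With 4096 levels over 4.4 V, one step is 1.074 mV.
(V_in − V_low)/LSB = (4.0639 − 0) / 0.00107422 = 3783.121.
round(3783.121) = 3783.
In hexadecimal (0x-prefixed): 0xEC7.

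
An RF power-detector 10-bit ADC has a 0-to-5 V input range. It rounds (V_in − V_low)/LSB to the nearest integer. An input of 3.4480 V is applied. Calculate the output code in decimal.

code 706

LSB = 5 V / 1024 = 4.883 mV.
(3.4480 − 0) / 0.00488281 = 706.150 LSBs.
round(706.150) = 706.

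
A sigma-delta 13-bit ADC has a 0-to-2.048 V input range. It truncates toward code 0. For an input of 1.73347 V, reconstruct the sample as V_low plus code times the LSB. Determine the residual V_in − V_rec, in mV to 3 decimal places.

LSB = 2.048/2^13 = 250.00 µV.
(V_in − V_low)/LSB = (1.73347 − 0)/0.00025 = 6933.8800 → code 6933 (floor).
Code 6933 maps back to 0 + 6933×0.00025 V = 1.73325 V.
V_in − V_rec = 0.00022 V = 0.220 mV.

0.220 mV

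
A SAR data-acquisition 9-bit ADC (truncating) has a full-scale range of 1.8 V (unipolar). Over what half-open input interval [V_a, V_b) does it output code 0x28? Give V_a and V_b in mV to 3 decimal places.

[140.625 mV, 144.141 mV)

LSB = 1.8/2^9 = 3.516 mV.
Code 0x28 = 40 decimal.
V_a = V_low + 40·LSB = 0.140625 V; V_b = V_low + 41·LSB = 0.144141 V.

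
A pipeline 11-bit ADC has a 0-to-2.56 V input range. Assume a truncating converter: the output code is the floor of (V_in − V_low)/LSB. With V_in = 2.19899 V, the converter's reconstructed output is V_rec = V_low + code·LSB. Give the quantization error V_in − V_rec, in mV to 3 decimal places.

0.240 mV

One LSB is 2.56 V / 2048 = 1.250 mV.
(2.19899 − 0)/0.00125 = 1759.1920; ⌊·⌋ gives code 1759.
Reconstructed: 2.19875 V.
Error = 2.19899 − 2.19875 = 0.00024 V = 0.240 mV.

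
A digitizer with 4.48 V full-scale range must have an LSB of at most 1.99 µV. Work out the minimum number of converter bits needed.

22 bits

Number of steps required ≥ 4.48 V / 1.99 µV = 2251256.28.
Need 2^N ≥ 2251256.28; 2^21 = 2097152, 2^22 = 4194304.
Minimum N = 22.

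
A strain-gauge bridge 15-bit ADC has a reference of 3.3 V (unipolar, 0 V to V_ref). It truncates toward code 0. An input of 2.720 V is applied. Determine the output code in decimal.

code 27008

Full-scale span = 3.3 V; LSB = 3.3/2^15 = 100.71 µV.
(V_in − V_low)/LSB = (2.720 − 0) / 0.000100708 = 27008.776.
So the output code is 27008.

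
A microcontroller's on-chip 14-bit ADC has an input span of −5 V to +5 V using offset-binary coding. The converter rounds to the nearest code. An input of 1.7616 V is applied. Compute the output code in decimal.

code 11078

With 16384 levels over 10 V, one step is 0.610 mV.
(1.7616 − (−5)) / 0.000610352 = 11078.205 LSBs.
Round → code 11078.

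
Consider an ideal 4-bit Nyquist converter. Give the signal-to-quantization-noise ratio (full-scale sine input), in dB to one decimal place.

25.8 dB

SNR ≈ 6.02·N + 1.76 dB = 6.02·4 + 1.76 = 25.84 dB.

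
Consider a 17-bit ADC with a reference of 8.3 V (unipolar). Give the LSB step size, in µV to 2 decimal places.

Full-scale span = 8.3 V.
LSB = 8.3 / 2^17 = 8.3 / 131072 = 6.3324e-05 V = 63.32 µV.

63.32 µV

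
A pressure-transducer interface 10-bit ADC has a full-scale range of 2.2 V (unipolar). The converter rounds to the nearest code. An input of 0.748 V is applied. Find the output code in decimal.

Full-scale span = 2.2 V; LSB = 2.2/2^10 = 2.148 mV.
(V_in − V_low)/LSB = (0.748 − 0) / 0.00214844 = 348.160.
Round → code 348.

code 348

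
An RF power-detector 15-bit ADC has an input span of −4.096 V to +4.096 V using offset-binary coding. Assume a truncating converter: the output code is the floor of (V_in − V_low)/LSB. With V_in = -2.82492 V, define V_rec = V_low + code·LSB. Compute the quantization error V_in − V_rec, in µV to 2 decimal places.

80.00 µV

LSB = 8.192/2^15 = 250.00 µV.
Scaled input = 5084.3200 LSBs, so code = 5084.
Reconstructed: -2.825 V.
Difference: 8e-05 V → 80.00 µV.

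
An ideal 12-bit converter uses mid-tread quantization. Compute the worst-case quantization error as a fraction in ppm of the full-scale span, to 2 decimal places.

122.07 ppm

Rounding → worst-case error = ½ LSB = V_FS/2^13, so 1e+06/8192 = 122.07 ppm of full scale.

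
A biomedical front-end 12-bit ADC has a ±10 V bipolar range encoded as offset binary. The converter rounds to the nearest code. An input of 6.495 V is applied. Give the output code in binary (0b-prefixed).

With 4096 levels over 20 V, one step is 4.883 mV.
Input sits at 3378.176 steps above V_low.
round(3378.176) = 3378.
In binary (0b-prefixed): 0b110100110010.

code 0b110100110010 (decimal 3378)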